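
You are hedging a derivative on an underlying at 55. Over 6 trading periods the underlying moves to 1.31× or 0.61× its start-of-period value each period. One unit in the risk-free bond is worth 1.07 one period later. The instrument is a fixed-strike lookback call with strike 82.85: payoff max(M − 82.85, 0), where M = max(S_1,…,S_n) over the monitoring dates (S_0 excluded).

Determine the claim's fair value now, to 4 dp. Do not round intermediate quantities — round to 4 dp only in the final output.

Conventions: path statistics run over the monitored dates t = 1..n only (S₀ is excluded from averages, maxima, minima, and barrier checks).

Risk-neutral up-probability p* = (R−d)/(u−d) = (1.07−0.61)/(1.31−0.61) = 0.6571; the claim prices as the p*-weighted sum of path payoffs discounted by R^6.
Enumerate all 2^6 = 64 price paths (U = up ×1.31, D = down ×0.61); each path with k up-moves has probability p*^k·(1−p*)^(6−k).
DDDDDD: M=33.5500, payoff=0.0000, prob=0.001624
UDDDDD: M=72.0500, payoff=0.0000, prob=0.003113
DUDDDD: M=43.9505, payoff=0.0000, prob=0.003113
UUDDDD: M=94.3855, payoff=11.5355, prob=0.005967
DDUDDD: M=33.5500, payoff=0.0000, prob=0.003113
UDUDDD: M=72.0500, payoff=0.0000, prob=0.005967
DUUDDD: M=57.5752, payoff=0.0000, prob=0.005967
UUUDDD: M=123.6450, payoff=40.7950, prob=0.011437
DDDUDD: M=33.5500, payoff=0.0000, prob=0.003113
UDDUDD: M=72.0500, payoff=0.0000, prob=0.005967
DUDUDD: M=43.9505, payoff=0.0000, prob=0.005967
UUDUDD: M=94.3855, payoff=11.5355, prob=0.011437
DDUUDD: M=35.1208, payoff=0.0000, prob=0.005967
UDUUDD: M=75.4235, payoff=0.0000, prob=0.011437
DUUUDD: M=75.4235, payoff=0.0000, prob=0.011437
UUUUDD: M=161.9750, payoff=79.1250, prob=0.021921
DDDDUD: M=33.5500, payoff=0.0000, prob=0.003113
UDDDUD: M=72.0500, payoff=0.0000, prob=0.005967
DUDDUD: M=43.9505, payoff=0.0000, prob=0.005967
UUDDUD: M=94.3855, payoff=11.5355, prob=0.011437
DDUDUD: M=33.5500, payoff=0.0000, prob=0.005967
UDUDUD: M=72.0500, payoff=0.0000, prob=0.011437
DUUDUD: M=57.5752, payoff=0.0000, prob=0.011437
UUUDUD: M=123.6450, payoff=40.7950, prob=0.021921
DDDUUD: M=33.5500, payoff=0.0000, prob=0.005967
UDDUUD: M=72.0500, payoff=0.0000, prob=0.011437
DUDUUD: M=46.0083, payoff=0.0000, prob=0.011437
UUDUUD: M=98.8047, payoff=15.9547, prob=0.021921
DDUUUD: M=46.0083, payoff=0.0000, prob=0.011437
UDUUUD: M=98.8047, payoff=15.9547, prob=0.021921
DUUUUD: M=98.8047, payoff=15.9547, prob=0.021921
UUUUUD: M=212.1872, payoff=129.3372, prob=0.042016
DDDDDU: M=33.5500, payoff=0.0000, prob=0.003113
UDDDDU: M=72.0500, payoff=0.0000, prob=0.005967
DUDDDU: M=43.9505, payoff=0.0000, prob=0.005967
UUDDDU: M=94.3855, payoff=11.5355, prob=0.011437
DDUDDU: M=33.5500, payoff=0.0000, prob=0.005967
UDUDDU: M=72.0500, payoff=0.0000, prob=0.011437
DUUDDU: M=57.5752, payoff=0.0000, prob=0.011437
UUUDDU: M=123.6450, payoff=40.7950, prob=0.021921
DDDUDU: M=33.5500, payoff=0.0000, prob=0.005967
UDDUDU: M=72.0500, payoff=0.0000, prob=0.011437
DUDUDU: M=43.9505, payoff=0.0000, prob=0.011437
UUDUDU: M=94.3855, payoff=11.5355, prob=0.021921
DDUUDU: M=35.1208, payoff=0.0000, prob=0.011437
UDUUDU: M=75.4235, payoff=0.0000, prob=0.021921
DUUUDU: M=75.4235, payoff=0.0000, prob=0.021921
UUUUDU: M=161.9750, payoff=79.1250, prob=0.042016
DDDDUU: M=33.5500, payoff=0.0000, prob=0.005967
UDDDUU: M=72.0500, payoff=0.0000, prob=0.011437
DUDDUU: M=43.9505, payoff=0.0000, prob=0.011437
UUDDUU: M=94.3855, payoff=11.5355, prob=0.021921
DDUDUU: M=33.5500, payoff=0.0000, prob=0.011437
UDUDUU: M=72.0500, payoff=0.0000, prob=0.021921
DUUDUU: M=60.2709, payoff=0.0000, prob=0.021921
UUUDUU: M=129.4342, payoff=46.5842, prob=0.042016
DDDUUU: M=33.5500, payoff=0.0000, prob=0.011437
UDDUUU: M=72.0500, payoff=0.0000, prob=0.021921
DUDUUU: M=60.2709, payoff=0.0000, prob=0.021921
UUDUUU: M=129.4342, payoff=46.5842, prob=0.042016
DDUUUU: M=60.2709, payoff=0.0000, prob=0.021921
UDUUUU: M=129.4342, payoff=46.5842, prob=0.042016
DUUUUU: M=129.4342, payoff=46.5842, prob=0.042016
UUUUUU: M=277.9652, payoff=195.1152, prob=0.080530
Price = Σ prob·payoff / R^6 = 38.309719 / 1.500730 = 25.5274

price = 25.5274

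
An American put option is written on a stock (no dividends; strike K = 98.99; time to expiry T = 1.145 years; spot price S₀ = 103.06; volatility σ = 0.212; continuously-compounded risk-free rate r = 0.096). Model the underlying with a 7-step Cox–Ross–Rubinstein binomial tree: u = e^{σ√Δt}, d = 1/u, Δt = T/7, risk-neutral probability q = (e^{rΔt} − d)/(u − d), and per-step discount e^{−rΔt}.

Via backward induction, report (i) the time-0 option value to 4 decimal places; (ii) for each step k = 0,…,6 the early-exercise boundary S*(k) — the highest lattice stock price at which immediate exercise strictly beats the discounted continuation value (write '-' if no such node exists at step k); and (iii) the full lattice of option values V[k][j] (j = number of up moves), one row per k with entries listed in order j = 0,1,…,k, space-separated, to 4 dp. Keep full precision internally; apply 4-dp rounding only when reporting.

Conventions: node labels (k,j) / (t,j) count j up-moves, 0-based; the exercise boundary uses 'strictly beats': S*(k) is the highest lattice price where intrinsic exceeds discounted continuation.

price = 4.1656
boundary = - - 86.8193 79.6855 86.8193 79.6855 86.8193
tree:
4.1656
7.2378 1.9707
12.1707 3.7288 0.7031
19.3045 6.8596 1.4776 0.1402
25.8521 12.1707 3.0556 0.3318 0.0000
31.8617 19.3045 6.1870 0.7853 0.0000 0.0000
37.3775 25.8521 12.1707 1.8585 0.0000 0.0000 0.0000
42.4401 31.8617 19.3045 4.3983 0.0000 0.0000 0.0000 0.0000

params: Δt=0.16357 u=1.08952 d=0.91783 q=0.57076 e^(-rΔt)=0.98442
t_7 payoffs: 42.4401 31.8617 19.3045 4.3983 0.0000 0.0000 0.0000 0.0000
t_6: node(6,0) S=61.6125 payoff=37.3775 vs cont=35.8353 → 37.3775 [stop]  node(6,1) S=73.1379 payoff=25.8521 vs cont=24.3098 → 25.8521 [stop]  node(6,2) S=86.8193 payoff=12.1707 vs cont=10.6284 → 12.1707 [stop]  node(6,3) S=103.0600 payoff=0.0000 vs cont=1.8585 → 1.8585 [wait]  node(6,4) S=122.3387 payoff=0.0000 vs cont=0.0000 → 0.0000 [wait]  node(6,5) S=145.2238 payoff=0.0000 vs cont=0.0000 → 0.0000 [wait]  node(6,6) S=172.3899 payoff=0.0000 vs cont=0.0000 → 0.0000 [wait]  ⇒ S*(6)=86.8193
t_5: node(5,0) S=67.1283 payoff=31.8617 vs cont=30.3194 → 31.8617 [stop]  node(5,1) S=79.6855 payoff=19.3045 vs cont=17.7622 → 19.3045 [stop]  node(5,2) S=94.5917 payoff=4.3983 vs cont=6.1870 → 6.1870 [wait]  node(5,3) S=112.2864 payoff=0.0000 vs cont=0.7853 → 0.7853 [wait]  node(5,4) S=133.2910 payoff=0.0000 vs cont=0.0000 → 0.0000 [wait]  node(5,5) S=158.2249 payoff=0.0000 vs cont=0.0000 → 0.0000 [wait]  ⇒ S*(5)=79.6855
t_4: node(4,0) S=73.1379 payoff=25.8521 vs cont=24.3098 → 25.8521 [stop]  node(4,1) S=86.8193 payoff=12.1707 vs cont=11.6334 → 12.1707 [stop]  node(4,2) S=103.0600 payoff=0.0000 vs cont=3.0556 → 3.0556 [wait]  node(4,3) S=122.3387 payoff=0.0000 vs cont=0.3318 → 0.3318 [wait]  node(4,4) S=145.2238 payoff=0.0000 vs cont=0.0000 → 0.0000 [wait]  ⇒ S*(4)=86.8193
t_3: node(3,0) S=79.6855 payoff=19.3045 vs cont=17.7622 → 19.3045 [stop]  node(3,1) S=94.5917 payoff=4.3983 vs cont=6.8596 → 6.8596 [wait]  node(3,2) S=112.2864 payoff=0.0000 vs cont=1.4776 → 1.4776 [wait]  node(3,3) S=133.2910 payoff=0.0000 vs cont=0.1402 → 0.1402 [wait]  ⇒ S*(3)=79.6855
t_2: node(2,0) S=86.8193 payoff=12.1707 vs cont=12.0114 → 12.1707 [stop]  node(2,1) S=103.0600 payoff=0.0000 vs cont=3.7288 → 3.7288 [wait]  node(2,2) S=122.3387 payoff=0.0000 vs cont=0.7031 → 0.7031 [wait]  ⇒ S*(2)=86.8193
t_1: node(1,0) S=94.5917 payoff=4.3983 vs cont=7.2378 → 7.2378 [wait]  node(1,1) S=112.2864 payoff=0.0000 vs cont=1.9707 → 1.9707 [wait]  ⇒ S*(1)=-
t_0: node(0,0) S=103.0600 payoff=0.0000 vs cont=4.1656 → 4.1656 [wait]  ⇒ S*(0)=-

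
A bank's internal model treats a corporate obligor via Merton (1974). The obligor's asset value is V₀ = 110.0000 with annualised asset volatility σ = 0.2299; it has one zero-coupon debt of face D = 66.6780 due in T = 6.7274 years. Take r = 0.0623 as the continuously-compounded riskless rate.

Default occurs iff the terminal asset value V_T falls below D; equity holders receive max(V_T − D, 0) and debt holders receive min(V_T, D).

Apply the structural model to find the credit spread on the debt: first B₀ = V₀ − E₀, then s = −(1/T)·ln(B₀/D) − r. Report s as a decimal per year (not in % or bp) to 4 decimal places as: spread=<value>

spread=0.0037

Equity is a call on the firm's assets struck at D = 66.6780:
d₁ = [ln(V₀/D) + (r + σ²/2)T] / (σ√T)
   = [ln(110.0000/66.6780) + (0.0623 + 0.5·0.2299²)·6.7274] / (0.2299·√6.7274)
   = [0.500605 + 0.596902] / 0.596297 = 1.840538
d₂ = d₁ − σ√T = 1.840538 − 0.596297 = 1.244241
N(d₁) = 0.967155,  N(d₂) = 0.893295,  e^(−rT) = 0.657627
E₀ = V₀·N(d₁) − D·e^(−rT)·N(d₂)
   = 110.0000·0.967155 − 66.6780·0.657627·0.893295 = 67.216775
B₀ = V₀ − E₀ = 110.0000 − 67.216775 = 42.783225
spread = −(1/T)·ln(B₀/D) − r = −(1/6.7274)·ln(42.783225/66.6780) − 0.0623 = 0.00365847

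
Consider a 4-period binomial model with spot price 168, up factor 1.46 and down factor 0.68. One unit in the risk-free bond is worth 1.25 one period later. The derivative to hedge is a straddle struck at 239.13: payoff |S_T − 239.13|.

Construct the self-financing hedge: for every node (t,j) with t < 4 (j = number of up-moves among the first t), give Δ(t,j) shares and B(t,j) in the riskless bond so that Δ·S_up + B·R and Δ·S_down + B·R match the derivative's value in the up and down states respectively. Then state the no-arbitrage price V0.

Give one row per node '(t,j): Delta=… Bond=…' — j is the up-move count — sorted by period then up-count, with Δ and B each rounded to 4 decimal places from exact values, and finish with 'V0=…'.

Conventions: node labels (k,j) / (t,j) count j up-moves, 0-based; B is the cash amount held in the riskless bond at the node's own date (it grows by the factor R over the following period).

Under the risk-neutral measure, an up-move has probability p* = (R−d)/(u−d) = 0.7308 and values discount at R = 1.25.
At maturity the claim pays: V(4,0)=203.2093, V(4,1)=162.0061, V(4,2)=73.5405, V(4,3)=116.4004, V(4,4)=524.2147
Node (3,0) S=52.8246: V=(p*·162.0061+(1−p*)·203.2093)/1.25=138.4794; Δ=(162.0061−203.2093)/(77.1239−35.9207)=-1.0000; B=V−Δ·S=191.3040
Node (3,1) S=113.4175: V=(p*·73.5405+(1−p*)·162.0061)/1.25=77.8865; Δ=(73.5405−162.0061)/(165.5895−77.1239)=-1.0000; B=V−Δ·S=191.3040
Node (3,2) S=243.5140: V=(p*·116.4004+(1−p*)·73.5405)/1.25=83.8890; Δ=(116.4004−73.5405)/(355.5304−165.5895)=0.2256; B=V−Δ·S=28.9403
Node (3,3) S=522.8388: V=(p*·524.2147+(1−p*)·116.4004)/1.25=331.5348; Δ=(524.2147−116.4004)/(763.3447−355.5304)=1.0000; B=V−Δ·S=-191.3040
Node (2,0) S=77.6832: V=(p*·77.8865+(1−p*)·138.4794)/1.25=75.3600; Δ=(77.8865−138.4794)/(113.4175−52.8246)=-1.0000; B=V−Δ·S=153.0432
Node (2,1) S=166.7904: V=(p*·83.8890+(1−p*)·77.8865)/1.25=65.8183; Δ=(83.8890−77.8865)/(243.5140−113.4175)=0.0461; B=V−Δ·S=58.1229
Node (2,2) S=358.1088: V=(p*·331.5348+(1−p*)·83.8890)/1.25=211.8888; Δ=(331.5348−83.8890)/(522.8388−243.5140)=0.8866; B=V−Δ·S=-105.6060
Node (1,0) S=114.2400: V=(p*·65.8183+(1−p*)·75.3600)/1.25=54.7098; Δ=(65.8183−75.3600)/(166.7904−77.6832)=-0.1071; B=V−Δ·S=66.9427
Node (1,1) S=245.2800: V=(p*·211.8888+(1−p*)·65.8183)/1.25=138.0497; Δ=(211.8888−65.8183)/(358.1088−166.7904)=0.7635; B=V−Δ·S=-49.2201
Node (0,0) S=168.0000: V=(p*·138.0497+(1−p*)·54.7098)/1.25=92.4896; Δ=(138.0497−54.7098)/(245.2800−114.2400)=0.6360; B=V−Δ·S=-14.3564
Verification: the root portfolio costs Δ(0,0)·S0 + B(0,0) = 92.4896, matching V0.

(0,0): Delta=0.6360 Bond=-14.3564
(1,0): Delta=-0.1071 Bond=66.9427
(1,1): Delta=0.7635 Bond=-49.2201
(2,0): Delta=-1.0000 Bond=153.0432
(2,1): Delta=0.0461 Bond=58.1229
(2,2): Delta=0.8866 Bond=-105.6060
(3,0): Delta=-1.0000 Bond=191.3040
(3,1): Delta=-1.0000 Bond=191.3040
(3,2): Delta=0.2256 Bond=28.9403
(3,3): Delta=1.0000 Bond=-191.3040
V0=92.4896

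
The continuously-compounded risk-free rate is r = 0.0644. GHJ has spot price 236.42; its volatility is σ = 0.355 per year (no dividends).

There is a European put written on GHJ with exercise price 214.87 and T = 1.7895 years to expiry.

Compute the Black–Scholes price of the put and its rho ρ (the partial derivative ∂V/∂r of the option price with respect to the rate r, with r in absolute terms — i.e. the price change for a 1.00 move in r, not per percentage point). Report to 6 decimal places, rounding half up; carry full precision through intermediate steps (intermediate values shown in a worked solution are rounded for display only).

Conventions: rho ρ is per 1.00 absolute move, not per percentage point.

price = 21.489749
ρ = -143.300134

σ√T = 0.355·√1.7895 = 0.474891
d₁ = (ln(S/K) + (r+σ²/2)T) / (σ√T) = (ln(236.42/214.87) + (0.0644+0.355²/2)·1.7895) / 0.474891 = (0.095577 + 0.228005) / 0.474891 = 0.681380
d₂ = d₁ − σ√T = 0.681380 − 0.474891 = 0.206489
e^{−rT} = 0.891149
N(−d₁) = 0.247816,  N(−d₂) = 0.418205
Put price V = K·e^{−rT}·N(−d₂) − S·N(−d₁) = 80.078309 − 58.588560 = 21.489749
ρ = −K·T·e^{−rT}·N(−d₂) = -143.300134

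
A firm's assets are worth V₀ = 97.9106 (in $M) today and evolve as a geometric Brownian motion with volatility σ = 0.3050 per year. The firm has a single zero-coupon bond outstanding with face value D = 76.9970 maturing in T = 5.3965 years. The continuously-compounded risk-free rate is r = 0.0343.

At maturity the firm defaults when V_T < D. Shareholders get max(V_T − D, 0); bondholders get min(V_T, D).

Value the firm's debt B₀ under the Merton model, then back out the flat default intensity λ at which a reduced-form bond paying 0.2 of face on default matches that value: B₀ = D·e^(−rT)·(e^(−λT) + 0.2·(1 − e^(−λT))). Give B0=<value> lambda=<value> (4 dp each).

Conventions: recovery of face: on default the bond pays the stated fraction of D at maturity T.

B0=54.8458 lambda=0.0364

Work the structural quantities from V₀ = 97.9106 against face 76.9970:
d₁ = [ln(V₀/D) + (r + σ²/2)T] / (σ√T)
   = [ln(97.9106/76.9970) + (0.0343 + 0.5·0.3050²)·5.3965] / (0.3050·√5.3965)
   = [0.240288 + 0.436105] / 0.708526 = 0.954648
d₂ = d₁ − σ√T = 0.954648 − 0.708526 = 0.246122
N(d₁) = 0.830122,  N(d₂) = 0.597206,  e^(−rT) = 0.831021
E₀ = V₀·N(d₁) − D·e^(−rT)·N(d₂)
   = 97.9106·0.830122 − 76.9970·0.831021·0.597206 = 43.064848
B₀ = V₀ − E₀ = 97.9106 − 43.064848 = 54.845752
e^(−λT) = (B₀·e^(rT)/D − 0.2)/(1 − 0.2) = (54.8458·1.203339/76.9970 − 0.2)/0.8 = 0.82143905
λ = −ln(0.82143905)/5.3965 = 0.036449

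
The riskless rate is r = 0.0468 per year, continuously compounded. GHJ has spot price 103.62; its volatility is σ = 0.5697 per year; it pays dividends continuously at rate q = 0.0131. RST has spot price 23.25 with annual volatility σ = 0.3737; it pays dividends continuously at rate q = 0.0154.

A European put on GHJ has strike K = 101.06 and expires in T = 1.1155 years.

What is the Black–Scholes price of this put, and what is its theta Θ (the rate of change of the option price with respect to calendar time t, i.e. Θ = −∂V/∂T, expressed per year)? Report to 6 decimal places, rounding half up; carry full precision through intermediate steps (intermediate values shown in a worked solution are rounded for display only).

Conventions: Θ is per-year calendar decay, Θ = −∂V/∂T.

price = 20.439131
Θ = -7.986357

σ√T = 0.5697·√1.1155 = 0.601701
d₁ = (ln(S/K) + (r−q+σ²/2)T) / (σ√T) = (ln(103.62/101.06) + (0.0468−0.0131+0.5697²/2)·1.1155) / 0.601701 = (0.025016 + 0.218615) / 0.601701 = 0.404903
d₂ = d₁ − σ√T = 0.404903 − 0.601701 = -0.196799
e^{−rT} = 0.949134
e^{−qT} = 0.985493
N(−d₁) = 0.342774,  N(−d₂) = 0.578007
Put price V = K·e^{−rT}·N(−d₂) − S·e^{−qT}·N(−d₁) = 55.442165 − 35.003034 = 20.439131
φ(d₁) = (1/√(2π))·e^{−d₁²/2} = 0.367544
Θ = −S·e^{−qT}·φ(d₁)·σ/(2√T) − q·S·e^{−qT}·N(−d₁) + r·K·e^{−rT}·N(−d₂) = −10.122511 − 0.458540 + 2.594693 = -7.986357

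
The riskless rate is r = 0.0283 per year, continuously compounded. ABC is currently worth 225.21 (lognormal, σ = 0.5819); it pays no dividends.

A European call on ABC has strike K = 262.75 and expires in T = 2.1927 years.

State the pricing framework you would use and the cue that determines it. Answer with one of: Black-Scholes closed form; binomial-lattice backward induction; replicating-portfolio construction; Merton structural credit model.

framework: Black-Scholes closed form

Key observation: everything needed for the exact continuous-time valuation of the European call on ABC (strike 262.75) is given, and no feature rules the closed form out.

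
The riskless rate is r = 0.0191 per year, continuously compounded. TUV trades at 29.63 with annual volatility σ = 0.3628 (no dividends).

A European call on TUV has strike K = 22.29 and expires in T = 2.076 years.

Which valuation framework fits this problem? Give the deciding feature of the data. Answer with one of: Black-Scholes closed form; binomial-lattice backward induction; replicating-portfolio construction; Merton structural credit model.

framework: Black-Scholes closed form

Key observation: the strike-22.29 call on TUV is European-exercise on a continuously-modelled lognormal underlying, so its value is a single closed-form evaluation.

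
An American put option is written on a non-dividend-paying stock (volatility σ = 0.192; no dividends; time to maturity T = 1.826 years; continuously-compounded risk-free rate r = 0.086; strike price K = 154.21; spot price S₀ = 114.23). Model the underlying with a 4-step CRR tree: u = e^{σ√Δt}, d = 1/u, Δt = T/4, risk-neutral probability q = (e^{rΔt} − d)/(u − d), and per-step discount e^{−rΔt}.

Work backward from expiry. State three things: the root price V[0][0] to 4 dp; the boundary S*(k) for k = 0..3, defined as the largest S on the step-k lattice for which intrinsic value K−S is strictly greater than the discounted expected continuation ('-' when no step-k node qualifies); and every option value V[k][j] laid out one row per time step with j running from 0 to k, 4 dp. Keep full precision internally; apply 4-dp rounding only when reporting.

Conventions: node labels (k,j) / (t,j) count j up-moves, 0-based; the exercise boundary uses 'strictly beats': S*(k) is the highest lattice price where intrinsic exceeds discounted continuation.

price = 39.9800
boundary = 114.2300 130.0525 114.2300 130.0525
tree:
39.9800
53.8775 24.1575
66.0842 39.9800 10.1274
76.8058 53.8775 24.1575 2.2357
86.2230 66.0842 39.9800 6.1433 0.0000

params: Δt=0.45650 u=1.13851 d=0.87834 q=0.62151 e^(-rΔt)=0.96150
t_4 payoffs: 86.2230 66.0842 39.9800 6.1433 0.0000
t_3: node(3,0) S=77.4042 payoff=76.8058 vs cont=70.8690 → 76.8058 [stop]  node(3,1) S=100.3325 payoff=53.8775 vs cont=47.9407 → 53.8775 [stop]  node(3,2) S=130.0525 payoff=24.1575 vs cont=18.2207 → 24.1575 [stop]  node(3,3) S=168.5761 payoff=0.0000 vs cont=2.2357 → 2.2357 [wait]  ⇒ S*(3)=130.0525
t_2: node(2,0) S=88.1258 payoff=66.0842 vs cont=60.1474 → 66.0842 [stop]  node(2,1) S=114.2300 payoff=39.9800 vs cont=34.0432 → 39.9800 [stop]  node(2,2) S=148.0667 payoff=6.1433 vs cont=10.1274 → 10.1274 [wait]  ⇒ S*(2)=114.2300
t_1: node(1,0) S=100.3325 payoff=53.8775 vs cont=47.9407 → 53.8775 [stop]  node(1,1) S=130.0525 payoff=24.1575 vs cont=20.6015 → 24.1575 [stop]  ⇒ S*(1)=130.0525
t_0: node(0,0) S=114.2300 payoff=39.9800 vs cont=34.0432 → 39.9800 [stop]  ⇒ S*(0)=114.2300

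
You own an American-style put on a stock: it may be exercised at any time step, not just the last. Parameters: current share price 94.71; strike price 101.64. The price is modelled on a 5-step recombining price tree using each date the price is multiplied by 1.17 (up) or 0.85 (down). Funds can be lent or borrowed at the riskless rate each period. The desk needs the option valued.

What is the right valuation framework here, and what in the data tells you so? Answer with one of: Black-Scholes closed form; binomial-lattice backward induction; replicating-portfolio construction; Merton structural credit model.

framework: binomial-lattice backward induction

Key observation: the defining feature is the embedded early-exercise option across 5 discrete dates on the spot-94.71 tree; pricing the strike-101.64 put means working backward with an exercise test at every node.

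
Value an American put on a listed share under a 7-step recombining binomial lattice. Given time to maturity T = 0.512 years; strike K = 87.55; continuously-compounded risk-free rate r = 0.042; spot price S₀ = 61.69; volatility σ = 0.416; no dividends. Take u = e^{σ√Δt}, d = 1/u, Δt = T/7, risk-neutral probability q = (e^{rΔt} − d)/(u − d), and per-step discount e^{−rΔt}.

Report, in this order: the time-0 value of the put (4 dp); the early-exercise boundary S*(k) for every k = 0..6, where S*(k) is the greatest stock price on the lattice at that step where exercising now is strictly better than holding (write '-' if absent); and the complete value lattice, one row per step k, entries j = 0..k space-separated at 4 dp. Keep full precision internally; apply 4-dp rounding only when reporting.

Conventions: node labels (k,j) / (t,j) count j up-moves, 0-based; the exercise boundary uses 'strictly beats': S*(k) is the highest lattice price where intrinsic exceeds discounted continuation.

price = 26.2357
boundary = - 55.1256 49.2598 55.1256 61.6900 69.0360 77.2569
tree:
26.2357
32.4244 19.8448
38.2902 25.9041 13.5506
43.5319 32.4244 19.1598 7.6933
48.2158 38.2902 25.8600 12.1821 2.9859
52.4013 43.5319 32.4244 18.5140 5.5505 0.2876
56.1414 48.2158 38.2902 25.8600 10.2931 0.5608 0.0000
59.4836 52.4013 43.5319 32.4244 18.5140 1.0934 0.0000 0.0000

Δt=0.07314, u=1.11908, d=0.89359, q=0.48555, disc=e^(-rΔt)=0.99693
k=7 terminal: V=max(K-S,0) → 59.4836 52.4013 43.5319 32.4244 18.5140 1.0934 0.0000 0.0000
k=6: j=0 S=31.4086 intr=56.1414 cont=55.8729 V=56.1414[EX]; j=1 S=39.3342 intr=48.2158 cont=47.9473 V=48.2158[EX]; j=2 S=49.2598 intr=38.2902 cont=38.0217 V=38.2902[EX]; j=3 S=61.6900 intr=25.8600 cont=25.5915 V=25.8600[EX]; j=4 S=77.2569 intr=10.2931 cont=10.0246 V=10.2931[EX]; j=5 S=96.7519 intr=0.0000 cont=0.5608 V=0.5608[hold]; j=6 S=121.1662 intr=0.0000 cont=0.0000 V=0.0000[hold]  S*(6)=77.2569
k=5: j=0 S=35.1487 intr=52.4013 cont=52.1328 V=52.4013[EX]; j=1 S=44.0181 intr=43.5319 cont=43.2634 V=43.5319[EX]; j=2 S=55.1256 intr=32.4244 cont=32.1558 V=32.4244[EX]; j=3 S=69.0360 intr=18.5140 cont=18.2454 V=18.5140[EX]; j=4 S=86.4566 intr=1.0934 cont=5.5505 V=5.5505[hold]; j=5 S=108.2731 intr=0.0000 cont=0.2876 V=0.2876[hold]  S*(5)=69.0360
k=4: j=0 S=39.3342 intr=48.2158 cont=47.9473 V=48.2158[EX]; j=1 S=49.2598 intr=38.2902 cont=38.0217 V=38.2902[EX]; j=2 S=61.6900 intr=25.8600 cont=25.5915 V=25.8600[EX]; j=3 S=77.2569 intr=10.2931 cont=12.1821 V=12.1821[hold]; j=4 S=96.7519 intr=0.0000 cont=2.9859 V=2.9859[hold]  S*(4)=61.6900
k=3: j=0 S=44.0181 intr=43.5319 cont=43.2634 V=43.5319[EX]; j=1 S=55.1256 intr=32.4244 cont=32.1558 V=32.4244[EX]; j=2 S=69.0360 intr=18.5140 cont=19.1598 V=19.1598[hold]; j=3 S=86.4566 intr=1.0934 cont=7.6933 V=7.6933[hold]  S*(3)=55.1256
k=2: j=0 S=49.2598 intr=38.2902 cont=38.0217 V=38.2902[EX]; j=1 S=61.6900 intr=25.8600 cont=25.9041 V=25.9041[hold]; j=2 S=77.2569 intr=10.2931 cont=13.5506 V=13.5506[hold]  S*(2)=49.2598
k=1: j=0 S=55.1256 intr=32.4244 cont=32.1772 V=32.4244[EX]; j=1 S=69.0360 intr=18.5140 cont=19.8448 V=19.8448[hold]  S*(1)=55.1256
k=0: j=0 S=61.6900 intr=25.8600 cont=26.2357 V=26.2357[hold]  S*(0)=-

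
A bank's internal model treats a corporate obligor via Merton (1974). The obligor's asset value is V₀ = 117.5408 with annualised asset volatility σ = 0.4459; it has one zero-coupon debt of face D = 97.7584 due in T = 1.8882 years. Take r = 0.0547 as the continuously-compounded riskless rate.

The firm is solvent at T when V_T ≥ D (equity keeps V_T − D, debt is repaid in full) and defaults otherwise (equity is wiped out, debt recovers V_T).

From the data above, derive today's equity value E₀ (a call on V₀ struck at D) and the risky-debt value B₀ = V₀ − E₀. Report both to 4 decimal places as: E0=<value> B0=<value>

Apply the equity-as-call identities (strike 97.7584, horizon 1.8882 years):
d₁ = [ln(V₀/D) + (r + σ²/2)T] / (σ√T)
   = [ln(117.5408/97.7584) + (0.0547 + 0.5·0.4459²)·1.8882] / (0.4459·√1.8882)
   = [0.184286 + 0.290997] / 0.612719 = 0.775695
d₂ = d₁ − σ√T = 0.775695 − 0.612719 = 0.162976
N(d₁) = 0.781036,  N(d₂) = 0.564731,  e^(−rT) = 0.901870
E₀ = V₀·N(d₁) − D·e^(−rT)·N(d₂)
   = 117.5408·0.781036 − 97.7584·0.901870·0.564731 = 42.013774
B₀ = V₀ − E₀ = 117.5408 − 42.013774 = 75.527026

E0=42.0138 B0=75.5270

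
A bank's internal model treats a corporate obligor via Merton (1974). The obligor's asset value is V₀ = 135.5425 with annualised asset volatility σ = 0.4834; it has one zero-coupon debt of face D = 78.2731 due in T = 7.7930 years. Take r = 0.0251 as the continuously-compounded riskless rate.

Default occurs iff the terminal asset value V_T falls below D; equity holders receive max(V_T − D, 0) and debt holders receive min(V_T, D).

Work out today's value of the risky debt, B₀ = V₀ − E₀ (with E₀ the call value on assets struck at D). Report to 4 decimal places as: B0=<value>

Apply the equity-as-call identities (strike 78.2731, horizon 7.7930 years):
d₁ = [ln(V₀/D) + (r + σ²/2)T] / (σ√T)
   = [ln(135.5425/78.2731) + (0.0251 + 0.5·0.4834²)·7.7930] / (0.4834·√7.7930)
   = [0.549081 + 1.106121] / 1.349457 = 1.226569
d₂ = d₁ − σ√T = 1.226569 − 1.349457 = -0.122887
N(d₁) = 0.890008,  N(d₂) = 0.451098,  e^(−rT) = 0.822338
E₀ = V₀·N(d₁) − D·e^(−rT)·N(d₂)
   = 135.5425·0.890008 − 78.2731·0.822338·0.451098 = 91.598084
B₀ = V₀ − E₀ = 135.5425 − 91.598084 = 43.944416

B0=43.9444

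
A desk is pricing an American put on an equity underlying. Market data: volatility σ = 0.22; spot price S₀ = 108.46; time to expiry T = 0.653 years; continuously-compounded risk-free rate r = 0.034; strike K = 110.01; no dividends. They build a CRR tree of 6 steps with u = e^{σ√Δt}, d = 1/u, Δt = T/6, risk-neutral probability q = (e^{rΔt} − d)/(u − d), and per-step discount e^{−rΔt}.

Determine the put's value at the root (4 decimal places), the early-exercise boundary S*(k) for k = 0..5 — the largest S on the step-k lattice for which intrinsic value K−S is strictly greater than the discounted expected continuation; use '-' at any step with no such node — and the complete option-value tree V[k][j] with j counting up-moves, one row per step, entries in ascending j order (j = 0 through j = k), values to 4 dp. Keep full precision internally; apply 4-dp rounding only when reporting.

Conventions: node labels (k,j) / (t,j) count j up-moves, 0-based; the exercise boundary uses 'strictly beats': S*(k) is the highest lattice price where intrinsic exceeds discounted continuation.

price = 7.4915
boundary = - - - 87.2387 93.8057 100.8671
tree:
7.4915
11.3129 3.8360
16.4414 6.4162 1.3588
22.7713 10.4158 2.5799 0.1833
28.8786 16.2043 4.8719 0.3734 0.0000
34.5583 22.7713 9.1429 0.7607 0.0000 0.0000
39.8404 28.8786 16.2043 1.5500 0.0000 0.0000 0.0000

Δt=0.10883  u=1.07528  d=0.92999  q=0.50738  discount=0.99631
step 6 (expiry): payoffs max(K−S,0) = 39.8404 28.8786 16.2043 1.5500 0.0000 0.0000 0.0000
step 5: (k=5,j=0): S=75.4517, K−S=34.5583, hold=34.1520 ⇒ V=34.5583 exercise | (k=5,j=1): S=87.2387, K−S=22.7713, hold=22.3650 ⇒ V=22.7713 exercise | (k=5,j=2): S=100.8671, K−S=9.1429, hold=8.7366 ⇒ V=9.1429 exercise | (k=5,j=3): S=116.6245, K−S=0.0000, hold=0.7607 ⇒ V=0.7607 continue | (k=5,j=4): S=134.8435, K−S=0.0000, hold=0.0000 ⇒ V=0.0000 continue | (k=5,j=5): S=155.9087, K−S=0.0000, hold=0.0000 ⇒ V=0.0000 continue  boundary S*=100.8671
step 4: (k=4,j=0): S=81.1314, K−S=28.8786, hold=28.4723 ⇒ V=28.8786 exercise | (k=4,j=1): S=93.8057, K−S=16.2043, hold=15.7980 ⇒ V=16.2043 exercise | (k=4,j=2): S=108.4600, K−S=1.5500, hold=4.8719 ⇒ V=4.8719 continue | (k=4,j=3): S=125.4036, K−S=0.0000, hold=0.3734 ⇒ V=0.3734 continue | (k=4,j=4): S=144.9940, K−S=0.0000, hold=0.0000 ⇒ V=0.0000 continue  boundary S*=93.8057
step 3: (k=3,j=0): S=87.2387, K−S=22.7713, hold=22.3650 ⇒ V=22.7713 exercise | (k=3,j=1): S=100.8671, K−S=9.1429, hold=10.4158 ⇒ V=10.4158 continue | (k=3,j=2): S=116.6245, K−S=0.0000, hold=2.5799 ⇒ V=2.5799 continue | (k=3,j=3): S=134.8435, K−S=0.0000, hold=0.1833 ⇒ V=0.1833 continue  boundary S*=87.2387
step 2: (k=2,j=0): S=93.8057, K−S=16.2043, hold=16.4414 ⇒ V=16.4414 continue | (k=2,j=1): S=108.4600, K−S=1.5500, hold=6.4162 ⇒ V=6.4162 continue | (k=2,j=2): S=125.4036, K−S=0.0000, hold=1.3588 ⇒ V=1.3588 continue  boundary S*=-
step 1: (k=1,j=0): S=100.8671, K−S=9.1429, hold=11.3129 ⇒ V=11.3129 continue | (k=1,j=1): S=116.6245, K−S=0.0000, hold=3.8360 ⇒ V=3.8360 continue  boundary S*=-
step 0: (k=0,j=0): S=108.4600, K−S=1.5500, hold=7.4915 ⇒ V=7.4915 continue  boundary S*=-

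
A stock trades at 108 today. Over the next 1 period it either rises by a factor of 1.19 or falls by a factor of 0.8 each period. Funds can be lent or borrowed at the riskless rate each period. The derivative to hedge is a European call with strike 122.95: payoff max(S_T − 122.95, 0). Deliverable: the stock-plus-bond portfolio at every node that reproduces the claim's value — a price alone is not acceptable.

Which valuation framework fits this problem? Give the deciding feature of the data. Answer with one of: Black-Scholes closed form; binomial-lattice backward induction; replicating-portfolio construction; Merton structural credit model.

Key observation: what is demanded is not a single number but the (Δ, B) position at each node of the 1.19/0.8 tree starting at 108; constructing those positions is the replicating-portfolio method.

framework: replicating-portfolio construction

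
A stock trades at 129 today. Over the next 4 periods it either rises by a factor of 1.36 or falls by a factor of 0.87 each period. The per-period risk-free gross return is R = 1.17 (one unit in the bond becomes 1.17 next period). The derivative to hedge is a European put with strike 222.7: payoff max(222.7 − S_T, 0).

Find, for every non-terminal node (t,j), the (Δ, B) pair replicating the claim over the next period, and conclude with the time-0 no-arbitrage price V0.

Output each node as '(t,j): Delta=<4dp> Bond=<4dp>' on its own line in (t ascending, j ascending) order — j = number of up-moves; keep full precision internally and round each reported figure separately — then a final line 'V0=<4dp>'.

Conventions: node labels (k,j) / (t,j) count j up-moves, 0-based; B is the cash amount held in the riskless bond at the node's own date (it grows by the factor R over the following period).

(0,0): Delta=-0.3828 Bond=66.9419
(1,0): Delta=-0.7032 Bond=114.2770
(1,1): Delta=-0.2530 Bond=55.5505
(2,0): Delta=-1.0000 Bond=162.6854
(2,1): Delta=-0.5829 Bond=115.3492
(2,2): Delta=-0.1194 Bond=33.1025
(3,0): Delta=-1.0000 Bond=190.3419
(3,1): Delta=-1.0000 Bond=190.3419
(3,2): Delta=-0.4140 Bond=99.8825
(3,3): Delta=0.0000 Bond=0.0000
V0=17.5589

The replicating-portfolio and risk-neutral prices coincide; use p* = (1.17−0.87)/(1.36−0.87) = 0.6122 for the latter.
Expiry values: V(4,0)=148.7962, V(4,1)=107.1722, V(4,2)=42.1049, V(4,3)=0.0000, V(4,4)=0.0000
(3,0): S=84.9469. Δ = (V_up−V_dn)/(S_up−S_dn) = (107.1722−148.7962)/(115.5278−73.9038) = -1.0000. V = [p*·107.1722 + (1−p*)·148.7962]/1.17 = 105.3950. B = V − Δ·S = 190.3419.
(3,1): S=132.7905. Δ = (V_up−V_dn)/(S_up−S_dn) = (42.1049−107.1722)/(180.5951−115.5278) = -1.0000. V = [p*·42.1049 + (1−p*)·107.1722]/1.17 = 57.5513. B = V − Δ·S = 190.3419.
(3,2): S=207.5806. Δ = (V_up−V_dn)/(S_up−S_dn) = (0.0000−42.1049)/(282.3096−180.5951) = -0.4140. V = [p*·0.0000 + (1−p*)·42.1049]/1.17 = 13.9542. B = V − Δ·S = 99.8825.
(3,3): S=324.4938. Δ = (V_up−V_dn)/(S_up−S_dn) = (0.0000−0.0000)/(441.3116−282.3096) = 0.0000. V = [p*·0.0000 + (1−p*)·0.0000]/1.17 = 0.0000. B = V − Δ·S = 0.0000.
(2,0): S=97.6401. Δ = (V_up−V_dn)/(S_up−S_dn) = (57.5513−105.3950)/(132.7905−84.9469) = -1.0000. V = [p*·57.5513 + (1−p*)·105.3950]/1.17 = 65.0453. B = V − Δ·S = 162.6854.
(2,1): S=152.6328. Δ = (V_up−V_dn)/(S_up−S_dn) = (13.9542−57.5513)/(207.5806−132.7905) = -0.5829. V = [p*·13.9542 + (1−p*)·57.5513]/1.17 = 26.3754. B = V − Δ·S = 115.3492.
(2,2): S=238.5984. Δ = (V_up−V_dn)/(S_up−S_dn) = (0.0000−13.9542)/(324.4938−207.5806) = -0.1194. V = [p*·0.0000 + (1−p*)·13.9542]/1.17 = 4.6246. B = V − Δ·S = 33.1025.
(1,0): S=112.2300. Δ = (V_up−V_dn)/(S_up−S_dn) = (26.3754−65.0453)/(152.6328−97.6401) = -0.7032. V = [p*·26.3754 + (1−p*)·65.0453]/1.17 = 35.3588. B = V − Δ·S = 114.2770.
(1,1): S=175.4400. Δ = (V_up−V_dn)/(S_up−S_dn) = (4.6246−26.3754)/(238.5984−152.6328) = -0.2530. V = [p*·4.6246 + (1−p*)·26.3754]/1.17 = 11.1612. B = V − Δ·S = 55.5505.
(0,0): S=129.0000. Δ = (V_up−V_dn)/(S_up−S_dn) = (11.1612−35.3588)/(175.4400−112.2300) = -0.3828. V = [p*·11.1612 + (1−p*)·35.3588]/1.17 = 17.5589. B = V − Δ·S = 66.9419.
Verification: the root portfolio costs Δ(0,0)·S0 + B(0,0) = 17.5589, matching V0.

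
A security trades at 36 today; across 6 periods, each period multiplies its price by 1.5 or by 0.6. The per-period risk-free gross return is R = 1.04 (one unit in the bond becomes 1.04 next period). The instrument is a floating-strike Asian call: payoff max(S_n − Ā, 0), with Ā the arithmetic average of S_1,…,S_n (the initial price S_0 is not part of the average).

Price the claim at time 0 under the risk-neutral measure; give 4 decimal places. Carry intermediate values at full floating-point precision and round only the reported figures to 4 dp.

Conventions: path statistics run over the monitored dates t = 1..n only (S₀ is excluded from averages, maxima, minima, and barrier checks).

No-arbitrage gives p* = (R−d)/(u−d) = 0.4889: enumerate every path, weight its payoff by its p*-probability, and discount by R^6.
Enumerate all 2^6 = 64 price paths (U = up ×1.5, D = down ×0.6); each path with k up-moves has probability p*^k·(1−p*)^(6−k).
DDDDDD: Ā=8.5801, payoff=0.0000, prob=0.017828
UDDDDD: Ā=21.4502, payoff=0.0000, prob=0.017052
DUDDDD: Ā=16.0502, payoff=0.0000, prob=0.017052
UUDDDD: Ā=40.1256, payoff=0.0000, prob=0.016311
DDUDDD: Ā=12.8102, payoff=0.0000, prob=0.017052
UDUDDD: Ā=32.0256, payoff=0.0000, prob=0.016311
DUUDDD: Ā=26.6256, payoff=0.0000, prob=0.016311
UUUDDD: Ā=66.5640, payoff=0.0000, prob=0.015602
DDDUDD: Ā=10.8662, payoff=0.0000, prob=0.017052
UDDUDD: Ā=27.1656, payoff=0.0000, prob=0.016311
DUDUDD: Ā=21.7656, payoff=0.0000, prob=0.016311
UUDUDD: Ā=54.4140, payoff=0.0000, prob=0.015602
DDUUDD: Ā=18.5256, payoff=0.0000, prob=0.016311
UDUUDD: Ā=46.3140, payoff=0.0000, prob=0.015602
DUUUDD: Ā=40.9140, payoff=0.0000, prob=0.015602
UUUUDD: Ā=102.2850, payoff=0.0000, prob=0.014924
DDDDUD: Ā=9.6998, payoff=0.0000, prob=0.017052
UDDDUD: Ā=24.2496, payoff=0.0000, prob=0.016311
DUDDUD: Ā=18.8496, payoff=0.0000, prob=0.016311
UUDDUD: Ā=47.1240, payoff=0.0000, prob=0.015602
DDUDUD: Ā=15.6096, payoff=0.0000, prob=0.016311
UDUDUD: Ā=39.0240, payoff=0.0000, prob=0.015602
DUUDUD: Ā=33.6240, payoff=0.0000, prob=0.015602
UUUDUD: Ā=84.0600, payoff=0.0000, prob=0.014924
DDDUUD: Ā=13.6656, payoff=0.0000, prob=0.016311
UDDUUD: Ā=34.1640, payoff=0.0000, prob=0.015602
DUDUUD: Ā=28.7640, payoff=0.0000, prob=0.015602
UUDUUD: Ā=71.9100, payoff=0.0000, prob=0.014924
DDUUUD: Ā=25.5240, payoff=0.7200, prob=0.015602
UDUUUD: Ā=63.8100, payoff=1.8000, prob=0.014924
DUUUUD: Ā=58.4100, payoff=7.2000, prob=0.014924
UUUUUD: Ā=146.0250, payoff=18.0000, prob=0.014275
DDDDDU: Ā=9.0000, payoff=0.0000, prob=0.017052
UDDDDU: Ā=22.5000, payoff=0.0000, prob=0.016311
DUDDDU: Ā=17.1000, payoff=0.0000, prob=0.016311
UUDDDU: Ā=42.7500, payoff=0.0000, prob=0.015602
DDUDDU: Ā=13.8600, payoff=0.0000, prob=0.016311
UDUDDU: Ā=34.6500, payoff=0.0000, prob=0.015602
DUUDDU: Ā=29.2500, payoff=0.0000, prob=0.015602
UUUDDU: Ā=73.1250, payoff=0.0000, prob=0.014924
DDDUDU: Ā=11.9160, payoff=0.0000, prob=0.016311
UDDUDU: Ā=29.7900, payoff=0.0000, prob=0.015602
DUDUDU: Ā=24.3900, payoff=1.8540, prob=0.015602
UUDUDU: Ā=60.9750, payoff=4.6350, prob=0.014924
DDUUDU: Ā=21.1500, payoff=5.0940, prob=0.015602
UDUUDU: Ā=52.8750, payoff=12.7350, prob=0.014924
DUUUDU: Ā=47.4750, payoff=18.1350, prob=0.014924
UUUUDU: Ā=118.6875, payoff=45.3375, prob=0.014275
DDDDUU: Ā=10.7496, payoff=0.0000, prob=0.016311
UDDDUU: Ā=26.8740, payoff=0.0000, prob=0.015602
DUDDUU: Ā=21.4740, payoff=4.7700, prob=0.015602
UUDDUU: Ā=53.6850, payoff=11.9250, prob=0.014924
DDUDUU: Ā=18.2340, payoff=8.0100, prob=0.015602
UDUDUU: Ā=45.5850, payoff=20.0250, prob=0.014924
DUUDUU: Ā=40.1850, payoff=25.4250, prob=0.014924
UUUDUU: Ā=100.4625, payoff=63.5625, prob=0.014275
DDDUUU: Ā=16.2900, payoff=9.9540, prob=0.015602
UDDUUU: Ā=40.7250, payoff=24.8850, prob=0.014924
DUDUUU: Ā=35.3250, payoff=30.2850, prob=0.014924
UUDUUU: Ā=88.3125, payoff=75.7125, prob=0.014275
DDUUUU: Ā=32.0850, payoff=33.5250, prob=0.014924
UDUUUU: Ā=80.2125, payoff=83.8125, prob=0.014275
DUUUUU: Ā=74.8125, payoff=89.2125, prob=0.014275
UUUUUU: Ā=187.0312, payoff=223.0312, prob=0.013654
Price = Σ prob·payoff / R^6 = 11.725757 / 1.265319 = 9.2670

price = 9.2670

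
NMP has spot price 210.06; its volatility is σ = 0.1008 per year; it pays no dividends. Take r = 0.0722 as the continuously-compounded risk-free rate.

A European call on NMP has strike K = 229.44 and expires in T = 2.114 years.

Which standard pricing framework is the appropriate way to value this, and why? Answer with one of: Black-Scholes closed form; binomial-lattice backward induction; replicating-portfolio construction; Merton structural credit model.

framework: Black-Scholes closed form

Key observation: everything needed for the exact continuous-time valuation of the European call on NMP (strike 229.44) is given, and no feature rules the closed form out.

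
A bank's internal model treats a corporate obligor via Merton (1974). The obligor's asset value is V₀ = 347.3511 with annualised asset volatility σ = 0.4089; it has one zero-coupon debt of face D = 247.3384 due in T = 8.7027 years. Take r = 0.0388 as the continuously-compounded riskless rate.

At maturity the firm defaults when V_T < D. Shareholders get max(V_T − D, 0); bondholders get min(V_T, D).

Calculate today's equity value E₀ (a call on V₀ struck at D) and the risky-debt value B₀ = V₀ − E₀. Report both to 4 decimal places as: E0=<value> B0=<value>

E0=219.6455 B0=127.7056

Work the structural quantities from V₀ = 347.3511 against face 247.3384:
d₁ = [ln(V₀/D) + (r + σ²/2)T] / (σ√T)
   = [ln(347.3511/247.3384) + (0.0388 + 0.5·0.4089²)·8.7027] / (0.4089·√8.7027)
   = [0.339579 + 1.065207] / 1.206269 = 1.164571
d₂ = d₁ − σ√T = 1.164571 − 1.206269 = -0.041698
N(d₁) = 0.877904,  N(d₂) = 0.483370,  e^(−rT) = 0.713434
E₀ = V₀·N(d₁) − D·e^(−rT)·N(d₂)
   = 347.3511·0.877904 − 247.3384·0.713434·0.483370 = 219.645501
B₀ = V₀ − E₀ = 347.3511 − 219.645501 = 127.705599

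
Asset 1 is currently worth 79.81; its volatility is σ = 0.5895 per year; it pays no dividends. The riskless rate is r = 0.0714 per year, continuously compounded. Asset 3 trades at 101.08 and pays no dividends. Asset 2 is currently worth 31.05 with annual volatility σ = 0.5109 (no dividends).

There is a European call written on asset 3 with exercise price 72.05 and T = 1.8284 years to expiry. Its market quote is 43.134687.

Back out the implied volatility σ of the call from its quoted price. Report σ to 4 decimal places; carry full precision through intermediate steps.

sigma = 0.4267

At σ = 0.4267 the Black–Scholes value reproduces the quote:
σ√T = 0.4267·√1.8284 = 0.576977
d₁ = (ln(S/K) + (r+σ²/2)T) / (σ√T) = (ln(101.08/72.05) + (0.0714+0.4267²/2)·1.8284) / 0.576977 = (0.338552 + 0.296999) / 0.576977 = 1.101519
d₂ = d₁ − σ√T = 1.101519 − 0.576977 = 0.524542
e^{−rT} = 0.877615
N(d₁) = 0.864665,  N(d₂) = 0.700049
V = S·N(d₁) − K·e^{−rT}·N(d₂) = 87.400296 − 44.265609 = 43.134687 (equal to the quote); since ∂V/∂σ > 0 for all σ, the implied volatility is unique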